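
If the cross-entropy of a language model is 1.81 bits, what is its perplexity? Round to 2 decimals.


Perplexity formula: PP = 2^H
H = 1.81
PP = 2^1.81
Decompose: 2^1.81 = 2^1 * 2^0.81
2^1 = 2, 2^0.81 ~ 1.7532114
PP ~ 2 * 1.7532114 = 3.5064228
Rounded to 2 decimals: 3.51

3.51


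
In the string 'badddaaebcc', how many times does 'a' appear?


Scanning 'badddaaebcc' for 'a':
  Position 1: 'a' -> MATCH (count: 1)
  Position 5: 'a' -> MATCH (count: 2)
  Position 6: 'a' -> MATCH (count: 3)
Total occurrences of 'a': 3

3


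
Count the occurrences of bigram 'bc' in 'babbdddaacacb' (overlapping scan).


Scanning 'babbdddaacacb' for bigram 'bc':
  Position 0: 'ba' -> no
  Position 1: 'ab' -> no
  Position 2: 'bb' -> no
  Position 3: 'bd' -> no
  Position 4: 'dd' -> no
  Position 5: 'dd' -> no
  Position 6: 'da' -> no
  Position 7: 'aa' -> no
  Position 8: 'ac' -> no
  Position 9: 'ca' -> no
  Position 10: 'ac' -> no
  Position 11: 'cb' -> no
Total matches: 0

0


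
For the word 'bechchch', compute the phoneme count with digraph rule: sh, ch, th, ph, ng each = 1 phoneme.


Parsing 'bechchch' greedily, digraphs first:
  'b' -> consonant phoneme (phonemes so far: 1)
  'e' -> vowel phoneme (phonemes so far: 2)
  'ch' -> digraph (1 consonant phoneme) (phonemes so far: 3)
  'ch' -> digraph (1 consonant phoneme) (phonemes so far: 4)
  'ch' -> digraph (1 consonant phoneme) (phonemes so far: 5)
Total phonemes: 5

5


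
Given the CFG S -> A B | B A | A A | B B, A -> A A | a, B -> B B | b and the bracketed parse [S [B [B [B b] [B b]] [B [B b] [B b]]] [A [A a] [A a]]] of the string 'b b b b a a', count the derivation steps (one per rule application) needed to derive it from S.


Every bracketed nonterminal node [X ...] in the tree is produced by exactly one rule application.
Reading the tree off as a leftmost derivation:
  Step 1: S  =>  B A   (applied S -> B A)
  Step 2: B A  =>  B B A   (applied B -> B B)
  Step 3: B B A  =>  B B B A   (applied B -> B B)
  Step 4: B B B A  =>  b B B A   (applied B -> b)
  Step 5: b B B A  =>  b b B A   (applied B -> b)
  Step 6: b b B A  =>  b b B B A   (applied B -> B B)
  Step 7: b b B B A  =>  b b b B A   (applied B -> b)
  Step 8: b b b B A  =>  b b b b A   (applied B -> b)
  Step 9: b b b b A  =>  b b b b A A   (applied A -> A A)
  Step 10: b b b b A A  =>  b b b b a A   (applied A -> a)
  Step 11: b b b b a A  =>  b b b b a a   (applied A -> a)
Final yield: b b b b a a
Total rewrite steps: 11

11


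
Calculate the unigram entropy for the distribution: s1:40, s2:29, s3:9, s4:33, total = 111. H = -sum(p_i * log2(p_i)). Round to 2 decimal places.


Computing entropy H = -sum(p_i * log2(p_i)):
  s1: p = 40/111 = 0.3604, -p*log2(p) = 0.5306
  s2: p = 29/111 = 0.2613, -p*log2(p) = 0.5059
  s3: p = 9/111 = 0.0811, -p*log2(p) = 0.2939
  s4: p = 33/111 = 0.2973, -p*log2(p) = 0.5203
H = sum of terms = 1.8507
Rounded to 2 decimals: 1.85

1.85


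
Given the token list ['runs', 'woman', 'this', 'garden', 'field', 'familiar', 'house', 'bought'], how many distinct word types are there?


Listing all tokens and tracking unique types:
  Token 1: 'runs' -> NEW (unique so far: 1)
  Token 2: 'woman' -> NEW (unique so far: 2)
  Token 3: 'this' -> NEW (unique so far: 3)
  Token 4: 'garden' -> NEW (unique so far: 4)
  Token 5: 'field' -> NEW (unique so far: 5)
  Token 6: 'familiar' -> NEW (unique so far: 6)
  Token 7: 'house' -> NEW (unique so far: 7)
  Token 8: 'bought' -> NEW (unique so far: 8)
Unique types: ('bought', 'familiar', 'field', 'garden', 'house', 'runs', 'this', 'woman')
Vocabulary size: 8

8


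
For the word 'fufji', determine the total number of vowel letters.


Scanning each character of 'fufji':
  Position 1: 'f' -> consonant (running count: 0)
  Position 2: 'u' -> vowel (running count: 1)
  Position 3: 'f' -> consonant (running count: 1)
  Position 4: 'j' -> consonant (running count: 1)
  Position 5: 'i' -> vowel (running count: 2)
Total vowels: 2

2


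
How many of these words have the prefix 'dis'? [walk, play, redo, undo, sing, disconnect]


Checking each word for prefix 'dis':
  'walk' -> no (count: 0)
  'play' -> no (count: 0)
  'redo' -> no (count: 0)
  'undo' -> no (count: 0)
  'sing' -> no (count: 0)
  'disconnect' -> YES, starts with 'dis' (count: 1)
Total with prefix 'dis': 1

1


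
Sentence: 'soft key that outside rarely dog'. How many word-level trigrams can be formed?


Word trigrams from [6] words:
  Trigram 1: (soft key that)
  Trigram 2: (key that outside)
  Trigram 3: (that outside rarely)
  Trigram 4: (outside rarely dog)
Total word trigrams: 6 - 2 = 4

4


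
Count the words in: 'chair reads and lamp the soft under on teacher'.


Counting words by splitting on spaces:
  Word 1: 'chair'
  Word 2: 'reads'
  Word 3: 'and'
  Word 4: 'lamp'
  Word 5: 'the'
  Word 6: 'soft'
  Word 7: 'under'
  Word 8: 'on'
  Word 9: 'teacher'
Total words: 9

9


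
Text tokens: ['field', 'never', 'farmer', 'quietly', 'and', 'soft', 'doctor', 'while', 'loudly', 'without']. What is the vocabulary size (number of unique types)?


Listing all tokens and tracking unique types:
  Token 1: 'field' -> NEW (unique so far: 1)
  Token 2: 'never' -> NEW (unique so far: 2)
  Token 3: 'farmer' -> NEW (unique so far: 3)
  Token 4: 'quietly' -> NEW (unique so far: 4)
  Token 5: 'and' -> NEW (unique so far: 5)
  Token 6: 'soft' -> NEW (unique so far: 6)
  Token 7: 'doctor' -> NEW (unique so far: 7)
  Token 8: 'while' -> NEW (unique so far: 8)
  Token 9: 'loudly' -> NEW (unique so far: 9)
  Token 10: 'without' -> NEW (unique so far: 10)
Unique types: ('and', 'doctor', 'farmer', 'field', 'loudly', 'never', 'quietly', 'soft', 'while', 'without')
Vocabulary size: 10

10


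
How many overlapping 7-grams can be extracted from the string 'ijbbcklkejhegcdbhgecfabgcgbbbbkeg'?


String 'ijbbcklkejhegcdbhgecfabgcgbbbbkeg' has length L = 33.
Number of overlapping n-grams = L - n + 1
Substituting: 33 - 7 + 1 = 27

27


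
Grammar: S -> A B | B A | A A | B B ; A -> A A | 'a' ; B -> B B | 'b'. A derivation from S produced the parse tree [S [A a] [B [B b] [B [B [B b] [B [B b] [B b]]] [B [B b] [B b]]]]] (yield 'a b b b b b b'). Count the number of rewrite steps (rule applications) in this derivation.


Every bracketed nonterminal node [X ...] in the tree is produced by exactly one rule application.
Reading the tree off as a leftmost derivation:
  Step 1: S  =>  A B   (applied S -> A B)
  Step 2: A B  =>  a B   (applied A -> a)
  Step 3: a B  =>  a B B   (applied B -> B B)
  Step 4: a B B  =>  a b B   (applied B -> b)
  Step 5: a b B  =>  a b B B   (applied B -> B B)
  Step 6: a b B B  =>  a b B B B   (applied B -> B B)
  Step 7: a b B B B  =>  a b b B B   (applied B -> b)
  Step 8: a b b B B  =>  a b b B B B   (applied B -> B B)
  Step 9: a b b B B B  =>  a b b b B B   (applied B -> b)
  Step 10: a b b b B B  =>  a b b b b B   (applied B -> b)
  Step 11: a b b b b B  =>  a b b b b B B   (applied B -> B B)
  Step 12: a b b b b B B  =>  a b b b b b B   (applied B -> b)
  Step 13: a b b b b b B  =>  a b b b b b b   (applied B -> b)
Final yield: a b b b b b b
Total rewrite steps: 13

13


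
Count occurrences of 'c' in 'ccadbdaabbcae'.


Scanning 'ccadbdaabbcae' for 'c':
  Position 0: 'c' -> MATCH (count: 1)
  Position 1: 'c' -> MATCH (count: 2)
  Position 10: 'c' -> MATCH (count: 3)
Total occurrences of 'c': 3

3


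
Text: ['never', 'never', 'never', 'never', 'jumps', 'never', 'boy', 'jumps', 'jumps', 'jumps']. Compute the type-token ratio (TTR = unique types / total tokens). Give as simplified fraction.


Tokens: 10
Unique types: ('boy', 'jumps', 'never') = 3
TTR = 3/10
Already in lowest terms.

3/10


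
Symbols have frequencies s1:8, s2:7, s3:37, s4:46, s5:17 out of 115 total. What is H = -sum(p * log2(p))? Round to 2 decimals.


Computing entropy H = -sum(p_i * log2(p_i)):
  s1: p = 8/115 = 0.0696, -p*log2(p) = 0.2675
  s2: p = 7/115 = 0.0609, -p*log2(p) = 0.2458
  s3: p = 37/115 = 0.3217, -p*log2(p) = 0.5264
  s4: p = 46/115 = 0.4000, -p*log2(p) = 0.5288
  s5: p = 17/115 = 0.1478, -p*log2(p) = 0.4077
H = sum of terms = 1.9762
Rounded to 2 decimals: 1.98

1.98


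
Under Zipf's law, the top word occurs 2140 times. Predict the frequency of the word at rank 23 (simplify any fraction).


Zipf's law: freq(rank) = f1 / rank
f1 = 2140, rank = 23
freq = 2140 / 23
GCD(2140, 23) = 1
Simplified: 2140/23

2140/23


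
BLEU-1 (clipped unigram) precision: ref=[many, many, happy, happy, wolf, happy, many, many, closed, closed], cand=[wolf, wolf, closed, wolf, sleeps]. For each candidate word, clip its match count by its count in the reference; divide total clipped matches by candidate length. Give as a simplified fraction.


Reference word counts: {'closed': 2, 'happy': 3, 'many': 4, 'wolf': 1}
Checking each candidate word (with clipping):
  'wolf' -> in reference (ref count 1, used 1/1) -> match (matches: 1)
  'wolf' -> ref count 1 already used up (1/1) -> clipped, no match (matches: 1)
  'closed' -> in reference (ref count 2, used 1/2) -> match (matches: 2)
  'wolf' -> ref count 1 already used up (1/1) -> clipped, no match (matches: 2)
  'sleeps' -> not in reference -> no match (matches: 2)
Clipped matches: 2, Candidate length: 5
Precision = 2/5

2/5


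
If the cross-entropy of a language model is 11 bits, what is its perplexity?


Perplexity formula: PP = 2^H
H = 11
PP = 2^11
PP = 2^11 = 2048

2048


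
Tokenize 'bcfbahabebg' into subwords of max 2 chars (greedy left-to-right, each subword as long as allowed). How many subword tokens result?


'bcfbahabebg' has 11 characters.
Chunking with max size 2:
  Chunk 1: 'bc' (positions 0-1)
  Chunk 2: 'fb' (positions 2-3)
  Chunk 3: 'ah' (positions 4-5)
  Chunk 4: 'ab' (positions 6-7)
  Chunk 5: 'eb' (positions 8-9)
  Chunk 6: 'g' (positions 10-10)
Total chunks: ceil(11 / 2) = 6

6


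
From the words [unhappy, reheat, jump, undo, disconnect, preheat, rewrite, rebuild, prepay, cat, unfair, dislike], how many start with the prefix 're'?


Checking each word for prefix 're':
  'unhappy' -> no (count: 0)
  'reheat' -> YES, starts with 're' (count: 1)
  'jump' -> no (count: 1)
  'undo' -> no (count: 1)
  'disconnect' -> no (count: 1)
  'preheat' -> no (count: 1)
  'rewrite' -> YES, starts with 're' (count: 2)
  'rebuild' -> YES, starts with 're' (count: 3)
  'prepay' -> no (count: 3)
  'cat' -> no (count: 3)
  'unfair' -> no (count: 3)
  'dislike' -> no (count: 3)
Total with prefix 're': 3

3


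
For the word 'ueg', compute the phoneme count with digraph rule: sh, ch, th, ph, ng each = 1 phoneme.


Parsing 'ueg' greedily, digraphs first:
  'u' -> vowel phoneme (phonemes so far: 1)
  'e' -> vowel phoneme (phonemes so far: 2)
  'g' -> consonant phoneme (phonemes so far: 3)
Total phonemes: 3

3


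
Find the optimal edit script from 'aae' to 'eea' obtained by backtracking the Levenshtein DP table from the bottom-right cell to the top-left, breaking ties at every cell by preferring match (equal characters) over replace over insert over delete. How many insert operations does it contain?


Edit distance = 3. Backtracking from cell (3, 3) with preference match > replace > insert > delete,
then listing the resulting alignment 'aae' -> 'eea' left to right:
  Step 1: replace a->e
  Step 2: replace a->e
  Step 3: replace e->a
Total insertions: 0

0


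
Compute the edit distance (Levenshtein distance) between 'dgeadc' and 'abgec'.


Building DP table for s1='dgeadc' (len 6) and s2='abgec' (len 5):
       a  b  g  e  c
    0  1  2  3  4  5
  d 1  1  2  3  4  5
  g 2  2  2  2  3  4
  e 3  3  3  3  2  3
  a 4  3  4  4  3  3
  d 5  4  4  5  4  4
  c 6  5  5  5  5  4
Edit distance = dp[6][5] = 4

4


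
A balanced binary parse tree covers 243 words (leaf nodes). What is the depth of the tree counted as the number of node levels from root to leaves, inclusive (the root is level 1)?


In a balanced binary tree with n leaves the deepest leaf is ceil(log2(n)) edges below the root,
so counting node levels inclusive of root and leaves gives ceil(log2(n)) + 1 levels.
log2(243) = 7.9248
ceil(7.9248) = 8
levels = 8 + 1 = 9

9


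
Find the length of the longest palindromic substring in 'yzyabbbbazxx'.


Scanning 'yzyabbbbazxx' for palindromic substrings.
Substring at positions 3-8: 'abbbba'.
Check: reverse('abbbba') = 'abbbba' -> palindrome confirmed.
Neighbouring characters ('y' / 'z') break symmetry, so it cannot extend further.
No longer palindromic substring exists; longest length = 6

6


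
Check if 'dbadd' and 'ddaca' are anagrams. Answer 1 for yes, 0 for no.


Sort characters of 'dbadd': 'abddd'
Sort characters of 'ddaca': 'aacdd'
Sorted forms differ -> they are NOT anagrams
Result: 0

0


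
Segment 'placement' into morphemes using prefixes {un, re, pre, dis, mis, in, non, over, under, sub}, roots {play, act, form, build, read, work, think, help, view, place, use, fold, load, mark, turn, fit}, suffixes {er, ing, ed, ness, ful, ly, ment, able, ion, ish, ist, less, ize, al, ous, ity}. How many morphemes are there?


Segmenting 'placement' against the inventory:
  'place' -> root (morpheme 1)
  'ment' -> suffix (morpheme 2)
Total morphemes: 2

2


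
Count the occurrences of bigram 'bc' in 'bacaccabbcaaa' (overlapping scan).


Scanning 'bacaccabbcaaa' for bigram 'bc':
  Position 0: 'ba' -> no
  Position 1: 'ac' -> no
  Position 2: 'ca' -> no
  Position 3: 'ac' -> no
  Position 4: 'cc' -> no
  Position 5: 'ca' -> no
  Position 6: 'ab' -> no
  Position 7: 'bb' -> no
  Position 8: 'bc' -> MATCH
  Position 9: 'ca' -> no
  Position 10: 'aa' -> no
  Position 11: 'aa' -> no
Total matches: 1

1


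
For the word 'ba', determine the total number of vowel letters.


Scanning each character of 'ba':
  Position 1: 'b' -> consonant (running count: 0)
  Position 2: 'a' -> vowel (running count: 1)
Total vowels: 1

1


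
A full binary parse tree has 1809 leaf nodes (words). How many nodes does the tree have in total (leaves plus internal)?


Leaf nodes (terminals): 1809
Internal nodes = n - 1 = 1809 - 1 = 1808
Total = leaves + internal = 1809 + 1808 = 3617

3617


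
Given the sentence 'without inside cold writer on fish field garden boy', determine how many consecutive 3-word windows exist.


Word trigrams from [9] words:
  Trigram 1: (without inside cold)
  Trigram 2: (inside cold writer)
  Trigram 3: (cold writer on)
  Trigram 4: (writer on fish)
  Trigram 5: (on fish field)
  Trigram 6: (fish field garden)
  Trigram 7: (field garden boy)
Total word trigrams: 9 - 2 = 7

7


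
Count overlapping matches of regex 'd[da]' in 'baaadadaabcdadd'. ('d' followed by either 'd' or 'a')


Pattern: d[da] means 'd' followed by either 'd' or 'a'.
Scanning 'baaadadaabcdadd' position-by-position:
  Pos 0: window 'ba' -> no
  Pos 1: window 'aa' -> no
  Pos 2: window 'aa' -> no
  Pos 3: window 'ad' -> no
  Pos 4: window 'da' -> MATCH
  Pos 5: window 'ad' -> no
  Pos 6: window 'da' -> MATCH
  Pos 7: window 'aa' -> no
  Pos 8: window 'ab' -> no
  Pos 9: window 'bc' -> no
  Pos 10: window 'cd' -> no
  Pos 11: window 'da' -> MATCH
  Pos 12: window 'ad' -> no
  Pos 13: window 'dd' -> MATCH
  Pos 14: window 'd' -> no
Total matches: 4

4


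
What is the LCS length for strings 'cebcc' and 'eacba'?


DP table for LCS of 'cebcc' and 'eacba':
       e  a  c  b  a
    0  0  0  0  0  0
  c 0  0  0  1  1  1
  e 0  1  1  1  1  1
  b 0  1  1  1  2  2
  c 0  1  1  2  2  2
  c 0  1  1  2  2  2
LCS: 'cb'
LCS length = 2

2


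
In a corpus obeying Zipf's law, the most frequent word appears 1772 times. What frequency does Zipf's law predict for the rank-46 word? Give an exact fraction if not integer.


Zipf's law: freq(rank) = f1 / rank
f1 = 1772, rank = 46
freq = 1772 / 46
GCD(1772, 46) = 2
Simplified: 886/23

886/23


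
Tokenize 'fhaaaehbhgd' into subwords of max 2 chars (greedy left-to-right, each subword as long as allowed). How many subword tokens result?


'fhaaaehbhgd' has 11 characters.
Chunking with max size 2:
  Chunk 1: 'fh' (positions 0-1)
  Chunk 2: 'aa' (positions 2-3)
  Chunk 3: 'ae' (positions 4-5)
  Chunk 4: 'hb' (positions 6-7)
  Chunk 5: 'hg' (positions 8-9)
  Chunk 6: 'd' (positions 10-10)
Total chunks: ceil(11 / 2) = 6

6


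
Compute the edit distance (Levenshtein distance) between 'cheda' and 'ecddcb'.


Building DP table for s1='cheda' (len 5) and s2='ecddcb' (len 6):
       e  c  d  d  c  b
    0  1  2  3  4  5  6
  c 1  1  1  2  3  4  5
  h 2  2  2  2  3  4  5
  e 3  2  3  3  3  4  5
  d 4  3  3  3  3  4  5
  a 5  4  4  4  4  4  5
Edit distance = dp[5][6] = 5

5


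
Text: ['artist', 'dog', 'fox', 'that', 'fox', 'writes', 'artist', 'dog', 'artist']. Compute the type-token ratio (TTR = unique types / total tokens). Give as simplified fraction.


Tokens: 9
Unique types: ('artist', 'dog', 'fox', 'that', 'writes') = 5
TTR = 5/9
Already in lowest terms.

5/9


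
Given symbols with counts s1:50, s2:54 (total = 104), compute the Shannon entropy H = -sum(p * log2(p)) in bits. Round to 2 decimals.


Computing entropy H = -sum(p_i * log2(p_i)):
  s1: p = 50/104 = 0.4808, -p*log2(p) = 0.5080
  s2: p = 54/104 = 0.5192, -p*log2(p) = 0.4910
H = sum of terms = 0.9990
Rounded to 2 decimals: 1.00

1.00


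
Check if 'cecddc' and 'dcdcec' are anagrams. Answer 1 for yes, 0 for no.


Sort characters of 'cecddc': 'cccdde'
Sort characters of 'dcdcec': 'cccdde'
Sorted forms match -> they ARE anagrams
Result: 1

1


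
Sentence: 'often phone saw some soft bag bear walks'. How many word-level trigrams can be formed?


Word trigrams from [8] words:
  Trigram 1: (often phone saw)
  Trigram 2: (phone saw some)
  Trigram 3: (saw some soft)
  Trigram 4: (some soft bag)
  Trigram 5: (soft bag bear)
  Trigram 6: (bag bear walks)
Total word trigrams: 8 - 2 = 6

6


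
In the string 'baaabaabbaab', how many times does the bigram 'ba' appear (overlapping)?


Scanning 'baaabaabbaab' for bigram 'ba':
  Position 0: 'ba' -> MATCH
  Position 1: 'aa' -> no
  Position 2: 'aa' -> no
  Position 3: 'ab' -> no
  Position 4: 'ba' -> MATCH
  Position 5: 'aa' -> no
  Position 6: 'ab' -> no
  Position 7: 'bb' -> no
  Position 8: 'ba' -> MATCH
  Position 9: 'aa' -> no
  Position 10: 'ab' -> no
Total matches: 3

3


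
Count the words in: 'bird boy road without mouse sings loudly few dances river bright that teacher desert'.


Counting words by splitting on spaces:
  Word 1: 'bird'
  Word 2: 'boy'
  Word 3: 'road'
  Word 4: 'without'
  Word 5: 'mouse'
  Word 6: 'sings'
  Word 7: 'loudly'
  Word 8: 'few'
  Word 9: 'dances'
  Word 10: 'river'
  Word 11: 'bright'
  Word 12: 'that'
  Word 13: 'teacher'
  Word 14: 'desert'
Total words: 14

14


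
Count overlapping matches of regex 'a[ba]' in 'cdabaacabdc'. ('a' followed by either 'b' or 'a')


Pattern: a[ba] means 'a' followed by either 'b' or 'a'.
Scanning 'cdabaacabdc' position-by-position:
  Pos 0: window 'cd' -> no
  Pos 1: window 'da' -> no
  Pos 2: window 'ab' -> MATCH
  Pos 3: window 'ba' -> no
  Pos 4: window 'aa' -> MATCH
  Pos 5: window 'ac' -> no
  Pos 6: window 'ca' -> no
  Pos 7: window 'ab' -> MATCH
  Pos 8: window 'bd' -> no
  Pos 9: window 'dc' -> no
  Pos 10: window 'c' -> no
Total matches: 3

3


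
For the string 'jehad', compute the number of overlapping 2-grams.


String 'jehad' has length L = 5.
Number of overlapping n-grams = L - n + 1
Substituting: 5 - 2 + 1 = 4

4


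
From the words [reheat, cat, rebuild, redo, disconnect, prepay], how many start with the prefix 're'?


Checking each word for prefix 're':
  'reheat' -> YES, starts with 're' (count: 1)
  'cat' -> no (count: 1)
  'rebuild' -> YES, starts with 're' (count: 2)
  'redo' -> YES, starts with 're' (count: 3)
  'disconnect' -> no (count: 3)
  'prepay' -> no (count: 3)
Total with prefix 're': 3

3


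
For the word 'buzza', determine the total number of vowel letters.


Scanning each character of 'buzza':
  Position 1: 'b' -> consonant (running count: 0)
  Position 2: 'u' -> vowel (running count: 1)
  Position 3: 'z' -> consonant (running count: 1)
  Position 4: 'z' -> consonant (running count: 1)
  Position 5: 'a' -> vowel (running count: 2)
Total vowels: 2

2


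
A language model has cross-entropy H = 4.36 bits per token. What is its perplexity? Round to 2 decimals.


Perplexity formula: PP = 2^H
H = 4.36
PP = 2^4.36
Decompose: 2^4.36 = 2^4 * 2^0.36
2^4 = 16, 2^0.36 ~ 1.2834259
PP ~ 16 * 1.2834259 = 20.5348144
Rounded to 2 decimals: 20.53

20.53


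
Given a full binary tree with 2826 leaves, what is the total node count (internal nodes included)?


Leaf nodes (terminals): 2826
Internal nodes = n - 1 = 2826 - 1 = 2825
Total = leaves + internal = 2826 + 2825 = 5651

5651


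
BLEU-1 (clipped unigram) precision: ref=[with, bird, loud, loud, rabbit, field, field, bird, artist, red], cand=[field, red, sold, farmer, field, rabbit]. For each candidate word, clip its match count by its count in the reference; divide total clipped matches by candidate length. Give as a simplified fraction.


Reference word counts: {'artist': 1, 'bird': 2, 'field': 2, 'loud': 2, 'rabbit': 1, 'red': 1, 'with': 1}
Checking each candidate word (with clipping):
  'field' -> in reference (ref count 2, used 1/2) -> match (matches: 1)
  'red' -> in reference (ref count 1, used 1/1) -> match (matches: 2)
  'sold' -> not in reference -> no match (matches: 2)
  'farmer' -> not in reference -> no match (matches: 2)
  'field' -> in reference (ref count 2, used 2/2) -> match (matches: 3)
  'rabbit' -> in reference (ref count 1, used 1/1) -> match (matches: 4)
Clipped matches: 4, Candidate length: 6
Precision = 4/6 = 2/3

2/3


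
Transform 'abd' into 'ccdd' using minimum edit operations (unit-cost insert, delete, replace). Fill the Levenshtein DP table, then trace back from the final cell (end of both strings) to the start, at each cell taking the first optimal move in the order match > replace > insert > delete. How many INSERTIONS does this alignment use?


Edit distance = 3. Backtracking from cell (3, 4) with preference match > replace > insert > delete,
then listing the resulting alignment 'abd' -> 'ccdd' left to right:
  Step 1: insert 'c' [insertion #1]
  Step 2: replace a->c
  Step 3: replace b->d
  Step 4: keep 'd'
Total insertions: 1

1


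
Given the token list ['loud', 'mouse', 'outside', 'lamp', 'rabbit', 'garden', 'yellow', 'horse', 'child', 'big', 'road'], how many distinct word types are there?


Listing all tokens and tracking unique types:
  Token 1: 'loud' -> NEW (unique so far: 1)
  Token 2: 'mouse' -> NEW (unique so far: 2)
  Token 3: 'outside' -> NEW (unique so far: 3)
  Token 4: 'lamp' -> NEW (unique so far: 4)
  Token 5: 'rabbit' -> NEW (unique so far: 5)
  Token 6: 'garden' -> NEW (unique so far: 6)
  Token 7: 'yellow' -> NEW (unique so far: 7)
  Token 8: 'horse' -> NEW (unique so far: 8)
  Token 9: 'child' -> NEW (unique so far: 9)
  Token 10: 'big' -> NEW (unique so far: 10)
  Token 11: 'road' -> NEW (unique so far: 11)
Unique types: ('big', 'child', 'garden', 'horse', 'lamp', 'loud', 'mouse', 'outside', 'rabbit', 'road', 'yellow')
Vocabulary size: 11

11


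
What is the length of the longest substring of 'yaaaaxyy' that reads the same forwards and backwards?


Scanning 'yaaaaxyy' for palindromic substrings.
Substring at positions 1-4: 'aaaa'.
Check: reverse('aaaa') = 'aaaa' -> palindrome confirmed.
Neighbouring characters ('y' / 'x') break symmetry, so it cannot extend further.
No longer palindromic substring exists; longest length = 4

4


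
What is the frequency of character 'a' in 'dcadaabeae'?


Scanning 'dcadaabeae' for 'a':
  Position 2: 'a' -> MATCH (count: 1)
  Position 4: 'a' -> MATCH (count: 2)
  Position 5: 'a' -> MATCH (count: 3)
  Position 8: 'a' -> MATCH (count: 4)
Total occurrences of 'a': 4

4


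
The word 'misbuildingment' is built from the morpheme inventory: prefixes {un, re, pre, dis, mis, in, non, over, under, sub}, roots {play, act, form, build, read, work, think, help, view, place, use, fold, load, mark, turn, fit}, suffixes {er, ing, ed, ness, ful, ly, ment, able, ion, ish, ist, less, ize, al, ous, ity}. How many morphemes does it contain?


Segmenting 'misbuildingment' against the inventory:
  'mis' -> prefix (morpheme 1)
  'build' -> root (morpheme 2)
  'ing' -> suffix (morpheme 3)
  'ment' -> suffix (morpheme 4)
Total morphemes: 4

4


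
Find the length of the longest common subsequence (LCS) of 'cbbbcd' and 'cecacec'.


DP table for LCS of 'cbbbcd' and 'cecacec':
       c  e  c  a  c  e  c
    0  0  0  0  0  0  0  0
  c 0  1  1  1  1  1  1  1
  b 0  1  1  1  1  1  1  1
  b 0  1  1  1  1  1  1  1
  b 0  1  1  1  1  1  1  1
  c 0  1  1  2  2  2  2  2
  d 0  1  1  2  2  2  2  2
LCS: 'cc'
LCS length = 2

2


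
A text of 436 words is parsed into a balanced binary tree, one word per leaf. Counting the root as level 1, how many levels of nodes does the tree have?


In a balanced binary tree with n leaves the deepest leaf is ceil(log2(n)) edges below the root,
so counting node levels inclusive of root and leaves gives ceil(log2(n)) + 1 levels.
log2(436) = 8.7682
ceil(8.7682) = 9
levels = 9 + 1 = 10

10


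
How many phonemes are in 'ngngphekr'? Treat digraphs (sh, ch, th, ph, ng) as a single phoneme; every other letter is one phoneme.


Parsing 'ngngphekr' greedily, digraphs first:
  'ng' -> digraph (1 consonant phoneme) (phonemes so far: 1)
  'ng' -> digraph (1 consonant phoneme) (phonemes so far: 2)
  'ph' -> digraph (1 consonant phoneme) (phonemes so far: 3)
  'e' -> vowel phoneme (phonemes so far: 4)
  'k' -> consonant phoneme (phonemes so far: 5)
  'r' -> consonant phoneme (phonemes so far: 6)
Total phonemes: 6

6


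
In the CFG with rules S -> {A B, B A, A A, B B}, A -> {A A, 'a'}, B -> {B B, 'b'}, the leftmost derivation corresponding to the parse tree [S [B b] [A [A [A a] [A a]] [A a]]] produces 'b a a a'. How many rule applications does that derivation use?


Every bracketed nonterminal node [X ...] in the tree is produced by exactly one rule application.
Reading the tree off as a leftmost derivation:
  Step 1: S  =>  B A   (applied S -> B A)
  Step 2: B A  =>  b A   (applied B -> b)
  Step 3: b A  =>  b A A   (applied A -> A A)
  Step 4: b A A  =>  b A A A   (applied A -> A A)
  Step 5: b A A A  =>  b a A A   (applied A -> a)
  Step 6: b a A A  =>  b a a A   (applied A -> a)
  Step 7: b a a A  =>  b a a a   (applied A -> a)
Final yield: b a a a
Total rewrite steps: 7

7


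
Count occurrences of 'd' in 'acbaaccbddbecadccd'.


Scanning 'acbaaccbddbecadccd' for 'd':
  Position 8: 'd' -> MATCH (count: 1)
  Position 9: 'd' -> MATCH (count: 2)
  Position 14: 'd' -> MATCH (count: 3)
  Position 17: 'd' -> MATCH (count: 4)
Total occurrences of 'd': 4

4


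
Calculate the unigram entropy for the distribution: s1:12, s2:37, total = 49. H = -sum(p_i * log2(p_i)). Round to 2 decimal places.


Computing entropy H = -sum(p_i * log2(p_i)):
  s1: p = 12/49 = 0.2449, -p*log2(p) = 0.4971
  s2: p = 37/49 = 0.7551, -p*log2(p) = 0.3060
H = sum of terms = 0.8031
Rounded to 2 decimals: 0.80

0.80


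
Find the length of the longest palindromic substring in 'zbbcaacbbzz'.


Scanning 'zbbcaacbbzz' for palindromic substrings.
Substring at positions 0-9: 'zbbcaacbbz'.
Check: reverse('zbbcaacbbz') = 'zbbcaacbbz' -> palindrome confirmed.
Neighbouring characters ('-' / 'z') break symmetry, so it cannot extend further.
No longer palindromic substring exists; longest length = 10

10


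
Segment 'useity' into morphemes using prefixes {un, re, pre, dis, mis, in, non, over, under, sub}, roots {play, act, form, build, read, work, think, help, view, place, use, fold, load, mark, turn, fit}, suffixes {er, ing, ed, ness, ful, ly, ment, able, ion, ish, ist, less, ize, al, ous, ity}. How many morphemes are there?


Segmenting 'useity' against the inventory:
  'use' -> root (morpheme 1)
  'ity' -> suffix (morpheme 2)
Total morphemes: 2

2


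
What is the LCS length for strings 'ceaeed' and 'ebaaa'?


DP table for LCS of 'ceaeed' and 'ebaaa':
       e  b  a  a  a
    0  0  0  0  0  0
  c 0  0  0  0  0  0
  e 0  1  1  1  1  1
  a 0  1  1  2  2  2
  e 0  1  1  2  2  2
  e 0  1  1  2  2  2
  d 0  1  1  2  2  2
LCS: 'ea'
LCS length = 2

2


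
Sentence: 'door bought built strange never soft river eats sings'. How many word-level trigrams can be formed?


Word trigrams from [9] words:
  Trigram 1: (door bought built)
  Trigram 2: (bought built strange)
  Trigram 3: (built strange never)
  Trigram 4: (strange never soft)
  Trigram 5: (never soft river)
  Trigram 6: (soft river eats)
  Trigram 7: (river eats sings)
Total word trigrams: 9 - 2 = 7

7


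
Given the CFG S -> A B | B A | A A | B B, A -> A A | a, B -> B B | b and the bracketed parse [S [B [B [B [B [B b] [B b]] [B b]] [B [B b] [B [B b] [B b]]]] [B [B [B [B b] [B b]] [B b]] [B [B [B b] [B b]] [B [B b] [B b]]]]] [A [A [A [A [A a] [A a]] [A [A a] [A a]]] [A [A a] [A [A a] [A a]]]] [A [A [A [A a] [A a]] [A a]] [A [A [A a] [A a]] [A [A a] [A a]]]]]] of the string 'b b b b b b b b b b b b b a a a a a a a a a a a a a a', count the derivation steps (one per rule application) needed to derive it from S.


Every bracketed nonterminal node [X ...] in the tree is produced by exactly one rule application.
Reading the tree off as a leftmost derivation:
  Step 1: S  =>  B A   (applied S -> B A)
  Step 2: B A  =>  B B A   (applied B -> B B)
  Step 3: B B A  =>  B B B A   (applied B -> B B)
  Step 4: B B B A  =>  B B B B A   (applied B -> B B)
  Step 5: B B B B A  =>  B B B B B A   (applied B -> B B)
  Step 6: B B B B B A  =>  b B B B B A   (applied B -> b)
  Step 7: b B B B B A  =>  b b B B B A   (applied B -> b)
  Step 8: b b B B B A  =>  b b b B B A   (applied B -> b)
  Step 9: b b b B B A  =>  b b b B B B A   (applied B -> B B)
  Step 10: b b b B B B A  =>  b b b b B B A   (applied B -> b)
  Step 11: b b b b B B A  =>  b b b b B B B A   (applied B -> B B)
  Step 12: b b b b B B B A  =>  b b b b b B B A   (applied B -> b)
  Step 13: b b b b b B B A  =>  b b b b b b B A   (applied B -> b)
  Step 14: b b b b b b B A  =>  b b b b b b B B A   (applied B -> B B)
  Step 15: b b b b b b B B A  =>  b b b b b b B B B A   (applied B -> B B)
  Step 16: b b b b b b B B B A  =>  b b b b b b B B B B A   (applied B -> B B)
  Step 17: b b b b b b B B B B A  =>  b b b b b b b B B B A   (applied B -> b)
  Step 18: b b b b b b b B B B A  =>  b b b b b b b b B B A   (applied B -> b)
  Step 19: b b b b b b b b B B A  =>  b b b b b b b b b B A   (applied B -> b)
  Step 20: b b b b b b b b b B A  =>  b b b b b b b b b B B A   (applied B -> B B)
  Step 21: b b b b b b b b b B B A  =>  b b b b b b b b b B B B A   (applied B -> B B)
  Step 22: b b b b b b b b b B B B A  =>  b b b b b b b b b b B B A   (applied B -> b)
  Step 23: b b b b b b b b b b B B A  =>  b b b b b b b b b b b B A   (applied B -> b)
  Step 24: b b b b b b b b b b b B A  =>  b b b b b b b b b b b B B A   (applied B -> B B)
  Step 25: b b b b b b b b b b b B B A  =>  b b b b b b b b b b b b B A   (applied B -> b)
  Step 26: b b b b b b b b b b b b B A  =>  b b b b b b b b b b b b b A   (applied B -> b)
  Step 27: b b b b b b b b b b b b b A  =>  b b b b b b b b b b b b b A A   (applied A -> A A)
  Step 28: b b b b b b b b b b b b b A A  =>  b b b b b b b b b b b b b A A A   (applied A -> A A)
  Step 29: b b b b b b b b b b b b b A A A  =>  b b b b b b b b b b b b b A A A A   (applied A -> A A)
  Step 30: b b b b b b b b b b b b b A A A A  =>  b b b b b b b b b b b b b A A A A A   (applied A -> A A)
  Step 31: b b b b b b b b b b b b b A A A A A  =>  b b b b b b b b b b b b b a A A A A   (applied A -> a)
  Step 32: b b b b b b b b b b b b b a A A A A  =>  b b b b b b b b b b b b b a a A A A   (applied A -> a)
  Step 33: b b b b b b b b b b b b b a a A A A  =>  b b b b b b b b b b b b b a a A A A A   (applied A -> A A)
  Step 34: b b b b b b b b b b b b b a a A A A A  =>  b b b b b b b b b b b b b a a a A A A   (applied A -> a)
  Step 35: b b b b b b b b b b b b b a a a A A A  =>  b b b b b b b b b b b b b a a a a A A   (applied A -> a)
  Step 36: b b b b b b b b b b b b b a a a a A A  =>  b b b b b b b b b b b b b a a a a A A A   (applied A -> A A)
  Step 37: b b b b b b b b b b b b b a a a a A A A  =>  b b b b b b b b b b b b b a a a a a A A   (applied A -> a)
  Step 38: b b b b b b b b b b b b b a a a a a A A  =>  b b b b b b b b b b b b b a a a a a A A A   (applied A -> A A)
  Step 39: b b b b b b b b b b b b b a a a a a A A A  =>  b b b b b b b b b b b b b a a a a a a A A   (applied A -> a)
  Step 40: b b b b b b b b b b b b b a a a a a a A A  =>  b b b b b b b b b b b b b a a a a a a a A   (applied A -> a)
  Step 41: b b b b b b b b b b b b b a a a a a a a A  =>  b b b b b b b b b b b b b a a a a a a a A A   (applied A -> A A)
  Step 42: b b b b b b b b b b b b b a a a a a a a A A  =>  b b b b b b b b b b b b b a a a a a a a A A A   (applied A -> A A)
  Step 43: b b b b b b b b b b b b b a a a a a a a A A A  =>  b b b b b b b b b b b b b a a a a a a a A A A A   (applied A -> A A)
  Step 44: b b b b b b b b b b b b b a a a a a a a A A A A  =>  b b b b b b b b b b b b b a a a a a a a a A A A   (applied A -> a)
  Step 45: b b b b b b b b b b b b b a a a a a a a a A A A  =>  b b b b b b b b b b b b b a a a a a a a a a A A   (applied A -> a)
  Step 46: b b b b b b b b b b b b b a a a a a a a a a A A  =>  b b b b b b b b b b b b b a a a a a a a a a a A   (applied A -> a)
  Step 47: b b b b b b b b b b b b b a a a a a a a a a a A  =>  b b b b b b b b b b b b b a a a a a a a a a a A A   (applied A -> A A)
  Step 48: b b b b b b b b b b b b b a a a a a a a a a a A A  =>  b b b b b b b b b b b b b a a a a a a a a a a A A A   (applied A -> A A)
  Step 49: b b b b b b b b b b b b b a a a a a a a a a a A A A  =>  b b b b b b b b b b b b b a a a a a a a a a a a A A   (applied A -> a)
  Step 50: b b b b b b b b b b b b b a a a a a a a a a a a A A  =>  b b b b b b b b b b b b b a a a a a a a a a a a a A   (applied A -> a)
  Step 51: b b b b b b b b b b b b b a a a a a a a a a a a a A  =>  b b b b b b b b b b b b b a a a a a a a a a a a a A A   (applied A -> A A)
  Step 52: b b b b b b b b b b b b b a a a a a a a a a a a a A A  =>  b b b b b b b b b b b b b a a a a a a a a a a a a a A   (applied A -> a)
  Step 53: b b b b b b b b b b b b b a a a a a a a a a a a a a A  =>  b b b b b b b b b b b b b a a a a a a a a a a a a a a   (applied A -> a)
Final yield: b b b b b b b b b b b b b a a a a a a a a a a a a a a
Total rewrite steps: 53

53


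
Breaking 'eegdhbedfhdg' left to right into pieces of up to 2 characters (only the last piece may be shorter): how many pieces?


'eegdhbedfhdg' has 12 characters.
Chunking with max size 2:
  Chunk 1: 'ee' (positions 0-1)
  Chunk 2: 'gd' (positions 2-3)
  Chunk 3: 'hb' (positions 4-5)
  Chunk 4: 'ed' (positions 6-7)
  Chunk 5: 'fh' (positions 8-9)
  Chunk 6: 'dg' (positions 10-11)
Total chunks: ceil(12 / 2) = 6

6


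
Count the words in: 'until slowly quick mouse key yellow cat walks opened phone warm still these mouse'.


Counting words by splitting on spaces:
  Word 1: 'until'
  Word 2: 'slowly'
  Word 3: 'quick'
  Word 4: 'mouse'
  Word 5: 'key'
  Word 6: 'yellow'
  Word 7: 'cat'
  Word 8: 'walks'
  Word 9: 'opened'
  Word 10: 'phone'
  Word 11: 'warm'
  Word 12: 'still'
  Word 13: 'these'
  Word 14: 'mouse'
Total words: 14

14


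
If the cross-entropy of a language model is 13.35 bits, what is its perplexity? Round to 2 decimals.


Perplexity formula: PP = 2^H
H = 13.35
PP = 2^13.35
Decompose: 2^13.35 = 2^13 * 2^0.35
2^13 = 8192, 2^0.35 ~ 1.2745606
PP ~ 8192 * 1.2745606 = 10441.2004352
Rounded to 2 decimals: 10441.20

10441.20


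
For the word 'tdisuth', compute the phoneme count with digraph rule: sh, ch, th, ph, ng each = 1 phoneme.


Parsing 'tdisuth' greedily, digraphs first:
  't' -> consonant phoneme (phonemes so far: 1)
  'd' -> consonant phoneme (phonemes so far: 2)
  'i' -> vowel phoneme (phonemes so far: 3)
  's' -> consonant phoneme (phonemes so far: 4)
  'u' -> vowel phoneme (phonemes so far: 5)
  'th' -> digraph (1 consonant phoneme) (phonemes so far: 6)
Total phonemes: 6

6


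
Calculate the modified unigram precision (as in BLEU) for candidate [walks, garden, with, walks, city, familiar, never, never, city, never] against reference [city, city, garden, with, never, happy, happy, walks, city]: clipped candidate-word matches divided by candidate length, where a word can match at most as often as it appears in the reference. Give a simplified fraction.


Reference word counts: {'city': 3, 'garden': 1, 'happy': 2, 'never': 1, 'walks': 1, 'with': 1}
Checking each candidate word (with clipping):
  'walks' -> in reference (ref count 1, used 1/1) -> match (matches: 1)
  'garden' -> in reference (ref count 1, used 1/1) -> match (matches: 2)
  'with' -> in reference (ref count 1, used 1/1) -> match (matches: 3)
  'walks' -> ref count 1 already used up (1/1) -> clipped, no match (matches: 3)
  'city' -> in reference (ref count 3, used 1/3) -> match (matches: 4)
  'familiar' -> not in reference -> no match (matches: 4)
  'never' -> in reference (ref count 1, used 1/1) -> match (matches: 5)
  'never' -> ref count 1 already used up (1/1) -> clipped, no match (matches: 5)
  'city' -> in reference (ref count 3, used 2/3) -> match (matches: 6)
  'never' -> ref count 1 already used up (1/1) -> clipped, no match (matches: 6)
Clipped matches: 6, Candidate length: 10
Precision = 6/10 = 3/5

3/5


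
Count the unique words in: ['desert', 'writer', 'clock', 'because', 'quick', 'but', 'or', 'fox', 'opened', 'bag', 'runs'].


Listing all tokens and tracking unique types:
  Token 1: 'desert' -> NEW (unique so far: 1)
  Token 2: 'writer' -> NEW (unique so far: 2)
  Token 3: 'clock' -> NEW (unique so far: 3)
  Token 4: 'because' -> NEW (unique so far: 4)
  Token 5: 'quick' -> NEW (unique so far: 5)
  Token 6: 'but' -> NEW (unique so far: 6)
  Token 7: 'or' -> NEW (unique so far: 7)
  Token 8: 'fox' -> NEW (unique so far: 8)
  Token 9: 'opened' -> NEW (unique so far: 9)
  Token 10: 'bag' -> NEW (unique so far: 10)
  Token 11: 'runs' -> NEW (unique so far: 11)
Unique types: ('bag', 'because', 'but', 'clock', 'desert', 'fox', 'opened', 'or', 'quick', 'runs', 'writer')
Vocabulary size: 11

11


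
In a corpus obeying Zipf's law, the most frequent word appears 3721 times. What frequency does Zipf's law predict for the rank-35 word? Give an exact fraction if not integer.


Zipf's law: freq(rank) = f1 / rank
f1 = 3721, rank = 35
freq = 3721 / 35
GCD(3721, 35) = 1
Simplified: 3721/35

3721/35


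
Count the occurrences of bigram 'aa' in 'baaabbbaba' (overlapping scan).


Scanning 'baaabbbaba' for bigram 'aa':
  Position 0: 'ba' -> no
  Position 1: 'aa' -> MATCH
  Position 2: 'aa' -> MATCH
  Position 3: 'ab' -> no
  Position 4: 'bb' -> no
  Position 5: 'bb' -> no
  Position 6: 'ba' -> no
  Position 7: 'ab' -> no
  Position 8: 'ba' -> no
Total matches: 2

2


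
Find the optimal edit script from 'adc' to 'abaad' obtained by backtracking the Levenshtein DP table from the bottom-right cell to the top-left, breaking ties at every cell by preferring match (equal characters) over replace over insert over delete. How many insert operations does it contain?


Edit distance = 4. Backtracking from cell (3, 5) with preference match > replace > insert > delete,
then listing the resulting alignment 'adc' -> 'abaad' left to right:
  Step 1: insert 'a' [insertion #1]
  Step 2: insert 'b' [insertion #2]
  Step 3: keep 'a'
  Step 4: replace d->a
  Step 5: replace c->d
Total insertions: 2

2


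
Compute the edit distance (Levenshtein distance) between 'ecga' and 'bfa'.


Building DP table for s1='ecga' (len 4) and s2='bfa' (len 3):
       b  f  a
    0  1  2  3
  e 1  1  2  3
  c 2  2  2  3
  g 3  3  3  3
  a 4  4  4  3
Edit distance = dp[4][3] = 3

3


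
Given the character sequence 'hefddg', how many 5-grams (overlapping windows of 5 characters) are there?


String 'hefddg' has length L = 6.
Number of overlapping n-grams = L - n + 1
Substituting: 6 - 5 + 1 = 2

2


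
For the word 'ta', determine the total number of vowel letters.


Scanning each character of 'ta':
  Position 1: 't' -> consonant (running count: 0)
  Position 2: 'a' -> vowel (running count: 1)
Total vowels: 1

1
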